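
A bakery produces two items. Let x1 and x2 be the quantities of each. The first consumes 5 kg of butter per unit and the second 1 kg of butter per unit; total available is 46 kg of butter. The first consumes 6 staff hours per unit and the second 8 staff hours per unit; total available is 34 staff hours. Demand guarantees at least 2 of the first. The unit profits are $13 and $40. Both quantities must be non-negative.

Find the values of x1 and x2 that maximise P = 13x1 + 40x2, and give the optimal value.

Corner points and P = 13x1 + 40x2:
  (17/3, 0) → P = 221/3
  (2, 0) → P = 26
  (2, 11/4) → P = 136

x1 = 2, x2 = 11/4, maximum P = 136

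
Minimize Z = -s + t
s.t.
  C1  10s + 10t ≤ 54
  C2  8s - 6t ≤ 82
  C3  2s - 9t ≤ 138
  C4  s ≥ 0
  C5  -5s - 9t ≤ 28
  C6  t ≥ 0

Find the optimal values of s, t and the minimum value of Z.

s = 27/5, t = 0, minimum Z = -27/5

Feasible corners and Z = -s + t:
  (0, 27/5) → Z = 27/5
  (27/5, 0) → Z = -27/5
  (0, 0) → Z = 0

At the optimal vertex, 10s + 10t = 54 and t = 0.
Solving simultaneously gives s = 27/5, t = 0.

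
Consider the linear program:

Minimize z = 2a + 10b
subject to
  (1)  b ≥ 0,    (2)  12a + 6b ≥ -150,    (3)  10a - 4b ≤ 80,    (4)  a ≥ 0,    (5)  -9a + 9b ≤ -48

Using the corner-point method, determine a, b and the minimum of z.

a = 16/3, b = 0, minimum z = 32/3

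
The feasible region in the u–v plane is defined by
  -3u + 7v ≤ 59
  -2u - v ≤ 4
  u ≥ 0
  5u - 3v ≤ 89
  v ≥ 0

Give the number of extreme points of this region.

Pairwise boundary intersections that survive every other constraint:
  (0, 59/7)
  (400/13, 281/13)
  (0, 0)
  (89/5, 0)

4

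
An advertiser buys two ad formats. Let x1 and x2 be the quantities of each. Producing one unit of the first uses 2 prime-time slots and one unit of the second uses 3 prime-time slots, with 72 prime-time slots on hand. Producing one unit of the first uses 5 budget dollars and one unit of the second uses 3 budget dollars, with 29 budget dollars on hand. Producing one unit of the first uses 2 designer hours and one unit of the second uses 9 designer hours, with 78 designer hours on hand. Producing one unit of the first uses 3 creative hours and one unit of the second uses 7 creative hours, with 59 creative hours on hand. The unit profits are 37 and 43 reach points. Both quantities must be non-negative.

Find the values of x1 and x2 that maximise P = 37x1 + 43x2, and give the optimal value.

Extreme points and P = 37x1 + 43x2:
  (0, 0) → P = 0
  (0, 59/7) → P = 2537/7
  (29/5, 0) → P = 1073/5
  (1, 8) → P = 381

The optimum lies where 5x1 + 3x2 = 29 and 3x1 + 7x2 = 59.
Solving simultaneously gives x1 = 1, x2 = 8.

x1 = 1, x2 = 8, maximum P = 381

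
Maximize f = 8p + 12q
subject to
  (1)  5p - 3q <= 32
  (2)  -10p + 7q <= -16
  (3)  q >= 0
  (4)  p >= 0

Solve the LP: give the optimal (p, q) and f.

p = 176/5, q = 48, maximum f = 4288/5

Corner points and f = 8p + 12q:
  (176/5, 48) → f = 4288/5
  (32/5, 0) → f = 256/5
  (8/5, 0) → f = 64/5

The optimum lies where 5p - 3q = 32 and -10p + 7q = -16.
Solving simultaneously gives p = 176/5, q = 48.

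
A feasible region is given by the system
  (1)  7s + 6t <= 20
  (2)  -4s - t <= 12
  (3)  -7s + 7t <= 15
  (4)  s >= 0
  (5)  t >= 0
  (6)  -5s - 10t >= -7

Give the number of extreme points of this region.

3

The feasible vertices (each the meet of two boundaries and inside every other half-plane) are:
  (0, 0)
  (0, 7/10)
  (7/5, 0)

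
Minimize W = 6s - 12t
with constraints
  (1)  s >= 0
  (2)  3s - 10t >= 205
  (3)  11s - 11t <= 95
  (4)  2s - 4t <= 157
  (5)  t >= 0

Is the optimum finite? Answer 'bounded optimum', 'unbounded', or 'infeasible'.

The boundaries s = 0 and t = 0 meet at (0, 0), but that point violates 3s - 10t ≥ 205. Every candidate vertex is excluded by some other constraint, so the feasible region is empty.

infeasible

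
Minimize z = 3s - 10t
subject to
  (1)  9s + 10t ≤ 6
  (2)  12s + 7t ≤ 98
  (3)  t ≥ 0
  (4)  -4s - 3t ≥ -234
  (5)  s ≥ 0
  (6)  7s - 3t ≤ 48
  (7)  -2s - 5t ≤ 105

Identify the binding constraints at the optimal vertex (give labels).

Vertices and z = 3s - 10t:
  (2/3, 0) → z = 2
  (0, 3/5) → z = -6
  (0, 0) → z = 0

The minimum is at (0, 3/5). Substituting into each constraint, equality holds for (1) and (5); the remaining constraints have slack.

(1) and (5)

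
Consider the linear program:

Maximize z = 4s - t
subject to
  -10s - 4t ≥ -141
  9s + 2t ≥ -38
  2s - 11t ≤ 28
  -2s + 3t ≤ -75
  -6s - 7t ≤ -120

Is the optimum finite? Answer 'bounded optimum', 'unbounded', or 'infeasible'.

infeasible

The boundaries -10s - 4t = -141 and 9s + 2t = -38 meet at (-217/8, 1649/16), but that point violates -2s + 3t ≤ -75. Every candidate vertex is excluded by some other constraint, so the feasible region is empty.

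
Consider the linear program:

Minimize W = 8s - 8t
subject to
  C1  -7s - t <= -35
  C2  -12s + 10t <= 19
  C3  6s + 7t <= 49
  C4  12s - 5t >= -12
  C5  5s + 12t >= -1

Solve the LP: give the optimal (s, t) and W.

s = 196/43, t = 133/43, minimum W = 504/43

Vertices and W = 8s - 8t:
  (196/43, 133/43) → W = 504/43
  (421/79, -182/79) → W = 4824/79
  (595/37, -251/37) → W = 6768/37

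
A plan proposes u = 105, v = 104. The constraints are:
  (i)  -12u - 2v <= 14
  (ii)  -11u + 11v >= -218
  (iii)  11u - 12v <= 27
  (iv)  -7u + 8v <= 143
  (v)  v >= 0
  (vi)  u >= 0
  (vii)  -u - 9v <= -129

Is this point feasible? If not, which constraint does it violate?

(i): -1468 ≤ 14 ✓
(ii): -11 ≥ -218 ✓
(iii): -93 ≤ 27 ✓
(iv): 97 ≤ 143 ✓
(v): 104 ≥ 0 ✓
(vi): 105 ≥ 0 ✓
(vii): -1041 ≤ -129 ✓

feasible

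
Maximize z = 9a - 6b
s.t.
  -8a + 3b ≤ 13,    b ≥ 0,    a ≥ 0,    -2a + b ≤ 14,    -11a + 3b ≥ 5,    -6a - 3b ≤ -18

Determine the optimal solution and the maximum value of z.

a = 13/17, b = 76/17, maximum z = -339/17

Extreme points and z = 9a - 6b:
  (8/3, 103/9) → z = -134/3
  (5/14, 37/7) → z = -57/2
  (13/17, 76/17) → z = -339/17

The binding constraints are -11a + 3b = 5 and -6a - 3b = -18.
Solving simultaneously gives a = 13/17, b = 76/17.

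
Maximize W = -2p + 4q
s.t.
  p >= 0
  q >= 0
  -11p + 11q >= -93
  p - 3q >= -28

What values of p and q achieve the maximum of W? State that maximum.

p = 0, q = 28/3, maximum W = 112/3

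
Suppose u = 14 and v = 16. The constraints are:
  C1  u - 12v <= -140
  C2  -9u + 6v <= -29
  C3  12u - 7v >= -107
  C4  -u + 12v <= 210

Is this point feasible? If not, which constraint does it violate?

feasible

C1: -178 ≤ -140 ✓
C2: -30 ≤ -29 ✓
C3: 56 ≥ -107 ✓
C4: 178 ≤ 210 ✓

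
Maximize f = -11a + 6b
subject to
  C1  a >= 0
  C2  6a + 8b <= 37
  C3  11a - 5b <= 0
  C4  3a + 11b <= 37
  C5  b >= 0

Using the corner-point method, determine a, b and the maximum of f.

a = 0, b = 37/11, maximum f = 222/11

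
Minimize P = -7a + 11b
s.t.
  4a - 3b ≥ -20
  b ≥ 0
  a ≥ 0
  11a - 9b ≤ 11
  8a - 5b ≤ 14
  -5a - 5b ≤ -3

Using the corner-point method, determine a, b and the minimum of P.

Feasible corners and P = -7a + 11b:
  (0, 20/3) → P = 220/3
  (71/2, 54) → P = 691/2
  (1, 0) → P = -7
  (3/5, 0) → P = -21/5
  (0, 3/5) → P = 33/5
  (71/17, 66/17) → P = 229/17

a = 1, b = 0, minimum P = -7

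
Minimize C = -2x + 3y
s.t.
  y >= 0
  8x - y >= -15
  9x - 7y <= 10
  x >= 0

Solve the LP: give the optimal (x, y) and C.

x = 10/9, y = 0, minimum C = -20/9

Corner points and C = -2x + 3y:
  (10/9, 0) → C = -20/9
  (0, 0) → C = 0
  (0, 15) → C = 45
The feasible region is unbounded (it extends along (1, 8), (7, 9)), but C strictly increases along every unbounded feasible direction, so there is no improving ray and the minimum is attained at a vertex.

The binding constraints are y = 0 and 9x - 7y = 10.
Solving simultaneously gives x = 10/9, y = 0.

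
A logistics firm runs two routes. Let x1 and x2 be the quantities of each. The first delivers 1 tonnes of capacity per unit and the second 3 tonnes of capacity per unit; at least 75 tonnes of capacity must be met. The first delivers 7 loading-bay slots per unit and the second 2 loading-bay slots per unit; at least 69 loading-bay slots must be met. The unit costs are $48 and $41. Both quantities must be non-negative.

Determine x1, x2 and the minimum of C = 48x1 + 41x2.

x1 = 3, x2 = 24, minimum C = 1128

Extreme points and C = 48x1 + 41x2:
  (0, 69/2) → C = 2829/2
  (75, 0) → C = 3600
  (3, 24) → C = 1128
The feasible region is unbounded (it extends along (0, 1), (1, 0)), but C strictly increases along every unbounded feasible direction, so there is no improving ray and the minimum is attained at a vertex.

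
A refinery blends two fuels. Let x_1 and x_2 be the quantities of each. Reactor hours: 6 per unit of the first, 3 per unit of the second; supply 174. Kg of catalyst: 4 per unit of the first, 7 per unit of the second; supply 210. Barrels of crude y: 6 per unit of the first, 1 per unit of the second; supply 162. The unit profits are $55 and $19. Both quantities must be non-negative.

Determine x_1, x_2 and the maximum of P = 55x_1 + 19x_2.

x_1 = 26, x_2 = 6, maximum P = 1544

Extreme points and P = 55x_1 + 19x_2:
  (0, 0) → P = 0
  (0, 30) → P = 570
  (27, 0) → P = 1485
  (98/5, 94/5) → P = 7176/5
  (26, 6) → P = 1544

The binding constraints are 6x_1 + 3x_2 = 174 and 6x_1 + x_2 = 162.
Solving simultaneously gives x_1 = 26, x_2 = 6.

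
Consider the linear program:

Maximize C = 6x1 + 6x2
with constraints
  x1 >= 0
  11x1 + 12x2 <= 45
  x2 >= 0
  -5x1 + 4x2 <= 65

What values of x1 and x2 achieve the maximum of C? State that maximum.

Feasible corners and C = 6x1 + 6x2:
  (0, 15/4) → C = 45/2
  (0, 0) → C = 0
  (45/11, 0) → C = 270/11

At the optimal vertex, 11x1 + 12x2 = 45 and x2 = 0.
Solving simultaneously gives x1 = 45/11, x2 = 0.

x1 = 45/11, x2 = 0, maximum C = 270/11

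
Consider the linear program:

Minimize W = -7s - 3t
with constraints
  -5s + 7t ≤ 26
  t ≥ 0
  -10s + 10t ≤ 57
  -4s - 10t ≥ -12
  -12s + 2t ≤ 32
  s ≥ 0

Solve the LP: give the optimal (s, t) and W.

Feasible corners and W = -7s - 3t:
  (3, 0) → W = -21
  (0, 0) → W = 0
  (0, 6/5) → W = -18/5

The optimum lies where t = 0 and -4s - 10t = -12.
Solving simultaneously gives s = 3, t = 0.

s = 3, t = 0, minimum W = -21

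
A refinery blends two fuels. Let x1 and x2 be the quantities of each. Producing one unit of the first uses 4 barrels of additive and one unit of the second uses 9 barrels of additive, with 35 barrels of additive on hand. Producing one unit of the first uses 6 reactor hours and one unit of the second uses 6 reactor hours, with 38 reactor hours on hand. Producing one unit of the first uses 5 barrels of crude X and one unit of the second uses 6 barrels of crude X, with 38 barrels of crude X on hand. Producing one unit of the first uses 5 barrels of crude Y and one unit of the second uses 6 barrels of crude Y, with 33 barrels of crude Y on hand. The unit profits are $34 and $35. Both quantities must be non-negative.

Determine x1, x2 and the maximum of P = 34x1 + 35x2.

x1 = 5, x2 = 4/3, maximum P = 650/3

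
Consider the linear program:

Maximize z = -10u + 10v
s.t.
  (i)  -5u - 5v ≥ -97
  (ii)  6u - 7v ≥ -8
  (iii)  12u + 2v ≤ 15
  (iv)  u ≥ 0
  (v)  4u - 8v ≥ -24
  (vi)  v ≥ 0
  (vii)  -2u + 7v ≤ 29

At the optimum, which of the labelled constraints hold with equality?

Extreme points and z = -10u + 10v:
  (89/96, 31/16) → z = 485/48
  (0, 8/7) → z = 80/7
  (5/4, 0) → z = -25/2
  (0, 0) → z = 0

The maximum is at (0, 8/7). Substituting into each constraint, equality holds for (ii) and (iv); the remaining constraints have slack.

(ii) and (iv)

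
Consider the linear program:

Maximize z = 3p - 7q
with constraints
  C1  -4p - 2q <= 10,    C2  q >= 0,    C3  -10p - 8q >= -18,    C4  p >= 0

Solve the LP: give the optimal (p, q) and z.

Vertices and z = 3p - 7q:
  (9/5, 0) → z = 27/5
  (0, 0) → z = 0
  (0, 9/4) → z = -63/4

p = 9/5, q = 0, maximum z = 27/5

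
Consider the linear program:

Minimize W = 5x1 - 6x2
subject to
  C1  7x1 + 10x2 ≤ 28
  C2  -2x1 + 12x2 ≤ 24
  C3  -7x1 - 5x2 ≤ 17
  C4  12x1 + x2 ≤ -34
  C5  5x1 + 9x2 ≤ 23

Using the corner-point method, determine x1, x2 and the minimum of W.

x1 = -162/47, x2 = 67/47, minimum W = -1212/47

The binding constraints are -2x1 + 12x2 = 24 and -7x1 - 5x2 = 17.
Solving simultaneously gives x1 = -162/47, x2 = 67/47.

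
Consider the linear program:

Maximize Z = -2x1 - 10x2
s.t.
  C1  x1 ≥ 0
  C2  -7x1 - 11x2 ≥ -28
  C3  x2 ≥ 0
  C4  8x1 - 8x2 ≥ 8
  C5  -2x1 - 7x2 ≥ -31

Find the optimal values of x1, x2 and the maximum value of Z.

x1 = 1, x2 = 0, maximum Z = -2

Vertices and Z = -2x1 - 10x2:
  (4, 0) → Z = -8
  (13/6, 7/6) → Z = -16
  (1, 0) → Z = -2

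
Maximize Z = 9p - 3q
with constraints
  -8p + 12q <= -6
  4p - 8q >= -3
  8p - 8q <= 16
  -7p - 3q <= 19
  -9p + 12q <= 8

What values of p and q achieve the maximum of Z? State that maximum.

Corner points and Z = 9p - 3q:
  (9/2, 5/2) → Z = 33
  (-35/18, -97/54) → Z = -109/9
  (-13/10, -33/10) → Z = -9/5

The binding constraints are -8p + 12q = -6 and 8p - 8q = 16.
Solving simultaneously gives p = 9/2, q = 5/2.

p = 9/2, q = 5/2, maximum Z = 33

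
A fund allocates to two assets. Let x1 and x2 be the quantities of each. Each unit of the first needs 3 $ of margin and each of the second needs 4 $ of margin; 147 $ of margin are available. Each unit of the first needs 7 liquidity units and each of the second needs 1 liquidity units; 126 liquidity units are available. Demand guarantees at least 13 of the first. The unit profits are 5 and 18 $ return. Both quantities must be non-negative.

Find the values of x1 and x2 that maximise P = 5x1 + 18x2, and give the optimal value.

x1 = 13, x2 = 27, maximum P = 551

Vertices and P = 5x1 + 18x2:
  (18, 0) → P = 90
  (13, 0) → P = 65
  (357/25, 651/25) → P = 13503/25
  (13, 27) → P = 551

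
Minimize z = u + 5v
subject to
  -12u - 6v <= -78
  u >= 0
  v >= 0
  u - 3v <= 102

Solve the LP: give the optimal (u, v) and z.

Feasible corners and z = u + 5v:
  (0, 13) → z = 65
  (13/2, 0) → z = 13/2
  (102, 0) → z = 102
The feasible region is unbounded (it extends along (0, 1), (3, 1)), but z strictly increases along every unbounded feasible direction, so there is no improving ray and the minimum is attained at a vertex.

At the optimal vertex, -12u - 6v = -78 and v = 0.
Solving simultaneously gives u = 13/2, v = 0.

u = 13/2, v = 0, minimum z = 13/2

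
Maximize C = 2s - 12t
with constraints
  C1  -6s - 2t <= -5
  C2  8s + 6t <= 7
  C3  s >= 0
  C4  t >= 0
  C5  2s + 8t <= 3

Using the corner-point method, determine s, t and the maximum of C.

The optimum lies where 8s + 6t = 7 and t = 0.
Solving simultaneously gives s = 7/8, t = 0.

s = 7/8, t = 0, maximum C = 7/4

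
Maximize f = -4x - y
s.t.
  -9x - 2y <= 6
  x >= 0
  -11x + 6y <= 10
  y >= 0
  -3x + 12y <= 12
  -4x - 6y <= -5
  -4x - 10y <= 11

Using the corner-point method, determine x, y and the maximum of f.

Extreme points and f = -4x - y:
  (0, 1) → f = -1
  (0, 5/6) → f = -5/6
  (5/4, 0) → f = -5
The feasible region is unbounded (it extends along (4, 1), (1, 0)), but f strictly decreases along every unbounded feasible direction, so there is no improving ray and the maximum is attained at a vertex.

The binding constraints are x = 0 and -4x - 6y = -5.
Solving simultaneously gives x = 0, y = 5/6.

x = 0, y = 5/6, maximum f = -5/6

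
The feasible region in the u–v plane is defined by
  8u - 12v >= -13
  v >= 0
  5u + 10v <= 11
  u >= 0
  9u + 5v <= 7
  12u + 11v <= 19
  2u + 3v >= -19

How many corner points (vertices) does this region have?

5

Of the 21 pairwise boundary intersections, those satisfying every inequality are:
  (1/70, 153/140)
  (0, 13/12)
  (0, 0)
  (7/9, 0)
  (3/13, 64/65)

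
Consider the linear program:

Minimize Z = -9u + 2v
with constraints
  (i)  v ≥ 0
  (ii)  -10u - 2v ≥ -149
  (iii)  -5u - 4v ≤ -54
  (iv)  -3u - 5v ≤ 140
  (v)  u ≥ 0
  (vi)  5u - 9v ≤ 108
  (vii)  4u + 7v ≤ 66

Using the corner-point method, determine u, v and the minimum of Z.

Feasible corners and Z = -9u + 2v:
  (149/10, 0) → Z = -1341/10
  (54/5, 0) → Z = -486/5
  (911/62, 32/31) → Z = -8071/62
  (6, 6) → Z = -42

u = 149/10, v = 0, minimum Z = -1341/10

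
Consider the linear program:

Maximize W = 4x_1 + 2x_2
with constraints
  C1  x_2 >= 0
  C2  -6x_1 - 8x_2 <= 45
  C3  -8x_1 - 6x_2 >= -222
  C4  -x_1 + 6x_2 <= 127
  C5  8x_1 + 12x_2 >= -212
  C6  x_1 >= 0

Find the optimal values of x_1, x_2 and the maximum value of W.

x_1 = 111/4, x_2 = 0, maximum W = 111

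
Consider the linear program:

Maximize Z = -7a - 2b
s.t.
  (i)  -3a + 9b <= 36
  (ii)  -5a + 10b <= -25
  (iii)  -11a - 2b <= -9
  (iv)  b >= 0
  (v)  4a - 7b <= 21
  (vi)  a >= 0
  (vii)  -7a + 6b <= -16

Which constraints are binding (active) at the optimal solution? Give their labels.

Feasible corners and Z = -7a - 2b:
  (5, 0) → Z = -35
  (7, 1) → Z = -51
  (21/4, 0) → Z = -147/4

The maximum is at (5, 0). Substituting into each constraint, equality holds for (ii) and (iv); the remaining constraints have slack.

(ii) and (iv)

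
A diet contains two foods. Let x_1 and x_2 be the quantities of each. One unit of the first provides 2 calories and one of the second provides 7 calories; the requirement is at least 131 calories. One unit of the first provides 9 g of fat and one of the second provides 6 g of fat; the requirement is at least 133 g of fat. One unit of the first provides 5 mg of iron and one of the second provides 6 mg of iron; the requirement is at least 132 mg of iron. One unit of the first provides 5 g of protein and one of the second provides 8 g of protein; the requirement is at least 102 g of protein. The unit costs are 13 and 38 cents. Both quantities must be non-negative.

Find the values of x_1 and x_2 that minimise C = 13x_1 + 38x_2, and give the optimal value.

Feasible corners and C = 13x_1 + 38x_2:
  (0, 133/6) → C = 2527/3
  (131/2, 0) → C = 1703/2
  (6, 17) → C = 724
  (1/4, 523/24) → C = 2494/3
The feasible region is unbounded (it extends along (0, 1), (1, 0)), but C strictly increases along every unbounded feasible direction, so there is no improving ray and the minimum is attained at a vertex.

The binding constraints are 2x_1 + 7x_2 = 131 and 5x_1 + 6x_2 = 132.
Solving simultaneously gives x_1 = 6, x_2 = 17.

x_1 = 6, x_2 = 17, minimum C = 724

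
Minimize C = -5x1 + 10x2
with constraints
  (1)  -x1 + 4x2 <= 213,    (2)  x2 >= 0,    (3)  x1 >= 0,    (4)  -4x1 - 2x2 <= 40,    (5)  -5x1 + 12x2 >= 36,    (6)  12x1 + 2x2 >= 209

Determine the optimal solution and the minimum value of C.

x1 = 603/2, x2 = 1029/8, minimum C = -885/4

Corner points and C = -5x1 + 10x2:
  (603/2, 1029/8) → C = -885/4
  (41/5, 553/10) → C = 512
  (174/11, 211/22) → C = 185/11

At the optimal vertex, -x1 + 4x2 = 213 and -5x1 + 12x2 = 36.
Solving simultaneously gives x1 = 603/2, x2 = 1029/8.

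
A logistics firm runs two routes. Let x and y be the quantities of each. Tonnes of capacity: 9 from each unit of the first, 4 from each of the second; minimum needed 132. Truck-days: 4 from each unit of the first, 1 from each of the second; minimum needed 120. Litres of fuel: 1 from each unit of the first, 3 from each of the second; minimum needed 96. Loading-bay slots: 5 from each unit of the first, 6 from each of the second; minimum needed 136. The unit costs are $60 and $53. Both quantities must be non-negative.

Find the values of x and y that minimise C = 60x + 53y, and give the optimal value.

Feasible corners and C = 60x + 53y:
  (0, 120) → C = 6360
  (96, 0) → C = 5760
  (24, 24) → C = 2712
The feasible region is unbounded (it extends along (0, 1), (1, 0)), but C strictly increases along every unbounded feasible direction, so there is no improving ray and the minimum is attained at a vertex.

At the optimal vertex, 4x + y = 120 and x + 3y = 96.
Solving simultaneously gives x = 24, y = 24.

x = 24, y = 24, minimum C = 2712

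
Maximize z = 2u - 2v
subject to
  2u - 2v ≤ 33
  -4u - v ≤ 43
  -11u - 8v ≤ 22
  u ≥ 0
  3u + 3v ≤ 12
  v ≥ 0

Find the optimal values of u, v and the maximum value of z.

u = 4, v = 0, maximum z = 8

Vertices and z = 2u - 2v:
  (0, 4) → z = -8
  (0, 0) → z = 0
  (4, 0) → z = 8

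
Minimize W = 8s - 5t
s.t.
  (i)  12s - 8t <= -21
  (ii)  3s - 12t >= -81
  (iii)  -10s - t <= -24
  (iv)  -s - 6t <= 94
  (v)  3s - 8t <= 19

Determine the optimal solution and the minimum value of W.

s = 69/41, t = 294/41, minimum W = -918/41

At the optimal vertex, 3s - 12t = -81 and -10s - t = -24.
Solving simultaneously gives s = 69/41, t = 294/41.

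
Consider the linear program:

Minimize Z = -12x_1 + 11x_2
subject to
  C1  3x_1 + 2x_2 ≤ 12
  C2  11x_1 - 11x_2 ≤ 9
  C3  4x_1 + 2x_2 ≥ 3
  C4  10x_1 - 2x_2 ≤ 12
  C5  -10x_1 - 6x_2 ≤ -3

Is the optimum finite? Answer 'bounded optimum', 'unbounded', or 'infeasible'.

Corner points and Z = -12x_1 + 11x_2:
  (-9, 39/2) → Z = 645/2
  (24/13, 42/13) → Z = 174/13
  (17/22, -1/22) → Z = -215/22
  (57/44, 21/44) → Z = -453/44
The feasible region has finitely many vertices and no improving ray; the minimum is -453/44 at (57/44, 21/44).

bounded optimum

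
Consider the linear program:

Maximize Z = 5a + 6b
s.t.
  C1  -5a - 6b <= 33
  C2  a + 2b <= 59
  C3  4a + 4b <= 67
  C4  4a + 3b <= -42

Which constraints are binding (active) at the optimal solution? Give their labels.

Feasible corners and Z = 5a + 6b:
  (-105, 82) → Z = -33
  (-17, 26/3) → Z = -33
  (-261/5, 278/5) → Z = 363/5

The maximum is at (-261/5, 278/5). Substituting into each constraint, equality holds for C2 and C4; the remaining constraints have slack.

C2 and C4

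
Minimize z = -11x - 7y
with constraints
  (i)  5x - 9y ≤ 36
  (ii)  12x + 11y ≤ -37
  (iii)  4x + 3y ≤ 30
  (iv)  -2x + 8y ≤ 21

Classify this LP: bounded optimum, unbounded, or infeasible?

Vertices and z = -11x - 7y:
  (63/163, -617/163) → z = 3626/163
  (-527/118, 89/59) → z = 4551/118
The feasible region has finitely many vertices and no improving ray; the minimum is 3626/163 at (63/163, -617/163).

bounded optimum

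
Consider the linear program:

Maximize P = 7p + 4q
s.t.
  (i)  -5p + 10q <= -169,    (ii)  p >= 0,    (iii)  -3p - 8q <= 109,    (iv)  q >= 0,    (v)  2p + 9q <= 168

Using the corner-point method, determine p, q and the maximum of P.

Feasible corners and P = 7p + 4q:
  (169/5, 0) → P = 1183/5
  (3201/65, 502/65) → P = 4883/13
  (84, 0) → P = 588

The optimum lies where q = 0 and 2p + 9q = 168.
Solving simultaneously gives p = 84, q = 0.

p = 84, q = 0, maximum P = 588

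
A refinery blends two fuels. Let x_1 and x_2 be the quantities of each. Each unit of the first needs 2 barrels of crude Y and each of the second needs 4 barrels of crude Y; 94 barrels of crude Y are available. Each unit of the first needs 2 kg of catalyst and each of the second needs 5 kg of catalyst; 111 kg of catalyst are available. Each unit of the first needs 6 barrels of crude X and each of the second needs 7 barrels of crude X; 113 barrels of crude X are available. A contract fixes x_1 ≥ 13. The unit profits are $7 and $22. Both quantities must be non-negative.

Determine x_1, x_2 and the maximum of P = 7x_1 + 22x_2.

x_1 = 13, x_2 = 5, maximum P = 201

Feasible corners and P = 7x_1 + 22x_2:
  (113/6, 0) → P = 791/6
  (13, 0) → P = 91
  (13, 5) → P = 201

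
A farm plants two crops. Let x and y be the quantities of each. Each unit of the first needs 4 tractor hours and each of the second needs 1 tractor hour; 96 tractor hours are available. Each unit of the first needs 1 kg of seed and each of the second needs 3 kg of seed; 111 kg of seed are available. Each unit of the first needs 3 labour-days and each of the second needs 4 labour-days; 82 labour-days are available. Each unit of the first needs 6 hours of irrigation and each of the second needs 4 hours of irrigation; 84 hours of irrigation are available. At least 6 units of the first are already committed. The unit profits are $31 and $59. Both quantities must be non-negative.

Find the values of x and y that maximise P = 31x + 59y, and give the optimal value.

Extreme points and P = 31x + 59y:
  (14, 0) → P = 434
  (6, 0) → P = 186
  (6, 12) → P = 894

x = 6, y = 12, maximum P = 894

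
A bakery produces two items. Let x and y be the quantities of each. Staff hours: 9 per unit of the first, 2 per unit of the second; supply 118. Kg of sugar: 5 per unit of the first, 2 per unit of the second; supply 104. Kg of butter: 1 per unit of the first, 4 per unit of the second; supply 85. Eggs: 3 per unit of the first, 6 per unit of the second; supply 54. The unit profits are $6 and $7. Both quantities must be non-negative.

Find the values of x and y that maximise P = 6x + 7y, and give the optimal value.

x = 25/2, y = 11/4, maximum P = 377/4

Corner points and P = 6x + 7y:
  (0, 0) → P = 0
  (0, 9) → P = 63
  (118/9, 0) → P = 236/3
  (25/2, 11/4) → P = 377/4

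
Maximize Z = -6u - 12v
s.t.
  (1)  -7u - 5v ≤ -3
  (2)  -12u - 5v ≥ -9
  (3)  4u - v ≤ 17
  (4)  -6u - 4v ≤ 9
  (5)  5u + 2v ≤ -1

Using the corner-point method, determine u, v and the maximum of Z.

Feasible corners and Z = -6u - 12v:
  (-57/2, 81/2) → Z = -315
  (-1, 2) → Z = -18
  (-23, 57) → Z = -546
The feasible region is unbounded (it extends along (-5, 12), (-2, 3)), but Z strictly decreases along every unbounded feasible direction, so there is no improving ray and the maximum is attained at a vertex.

u = -1, v = 2, maximum Z = -18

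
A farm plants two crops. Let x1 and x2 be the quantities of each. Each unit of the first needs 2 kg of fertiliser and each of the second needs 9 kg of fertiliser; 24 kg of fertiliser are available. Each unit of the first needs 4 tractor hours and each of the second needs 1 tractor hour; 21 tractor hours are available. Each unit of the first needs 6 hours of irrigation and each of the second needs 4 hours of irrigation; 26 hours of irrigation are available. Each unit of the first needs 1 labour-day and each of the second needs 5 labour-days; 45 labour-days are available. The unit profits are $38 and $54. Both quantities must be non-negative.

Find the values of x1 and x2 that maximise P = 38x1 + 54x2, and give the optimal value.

x1 = 3, x2 = 2, maximum P = 222

The optimum lies where 2x1 + 9x2 = 24 and 6x1 + 4x2 = 26.
Solving simultaneously gives x1 = 3, x2 = 2.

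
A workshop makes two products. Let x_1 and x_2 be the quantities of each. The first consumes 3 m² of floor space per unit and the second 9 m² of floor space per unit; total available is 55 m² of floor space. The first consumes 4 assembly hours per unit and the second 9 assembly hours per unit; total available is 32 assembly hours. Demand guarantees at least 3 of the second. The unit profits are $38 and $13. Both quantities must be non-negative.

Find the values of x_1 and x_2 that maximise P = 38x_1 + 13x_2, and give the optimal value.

x_1 = 5/4, x_2 = 3, maximum P = 173/2

Feasible corners and P = 38x_1 + 13x_2:
  (0, 32/9) → P = 416/9
  (0, 3) → P = 39
  (5/4, 3) → P = 173/2

The binding constraints are 4x_1 + 9x_2 = 32 and x_2 = 3.
Solving simultaneously gives x_1 = 5/4, x_2 = 3.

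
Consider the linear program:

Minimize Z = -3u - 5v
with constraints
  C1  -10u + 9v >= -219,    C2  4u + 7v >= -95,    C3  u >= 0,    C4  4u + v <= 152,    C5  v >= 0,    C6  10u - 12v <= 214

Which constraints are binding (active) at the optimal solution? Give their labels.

C3 and C4

Corner points and Z = -3u - 5v:
  (69/2, 14) → Z = -347/2
  (117/5, 5/3) → Z = -1178/15
  (0, 152) → Z = -760
  (0, 0) → Z = 0
  (107/5, 0) → Z = -321/5

The minimum is at (0, 152). Substituting into each constraint, equality holds for C3 and C4; the remaining constraints have slack.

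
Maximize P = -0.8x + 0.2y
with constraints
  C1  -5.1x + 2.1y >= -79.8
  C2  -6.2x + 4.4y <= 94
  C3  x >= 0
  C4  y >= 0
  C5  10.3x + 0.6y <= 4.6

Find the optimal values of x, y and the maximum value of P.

Extreme points and P = -0.8x + 0.2y:
  (0, 0) → P = 0
  (0, 23/3) → P = 23/15
  (46/103, 0) → P = -184/515

x = 0, y = 23/3, maximum P = 23/15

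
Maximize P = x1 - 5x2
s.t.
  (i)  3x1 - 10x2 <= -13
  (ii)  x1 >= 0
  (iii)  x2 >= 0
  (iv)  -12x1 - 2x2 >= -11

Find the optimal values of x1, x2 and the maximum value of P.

The optimum lies where 3x1 - 10x2 = -13 and x1 = 0.
Solving simultaneously gives x1 = 0, x2 = 13/10.

x1 = 0, x2 = 13/10, maximum P = -13/2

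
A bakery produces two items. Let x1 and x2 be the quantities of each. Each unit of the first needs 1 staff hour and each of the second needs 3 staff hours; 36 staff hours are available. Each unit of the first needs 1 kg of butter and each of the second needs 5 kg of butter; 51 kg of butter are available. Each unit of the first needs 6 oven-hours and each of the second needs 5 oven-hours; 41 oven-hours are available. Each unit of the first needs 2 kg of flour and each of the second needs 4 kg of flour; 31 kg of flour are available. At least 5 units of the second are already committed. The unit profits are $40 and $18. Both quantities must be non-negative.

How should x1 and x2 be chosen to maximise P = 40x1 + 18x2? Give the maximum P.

x1 = 8/3, x2 = 5, maximum P = 590/3

Vertices and P = 40x1 + 18x2:
  (0, 31/4) → P = 279/2
  (0, 5) → P = 90
  (9/14, 52/7) → P = 1116/7
  (8/3, 5) → P = 590/3

The optimum lies where 6x1 + 5x2 = 41 and x2 = 5.
Solving simultaneously gives x1 = 8/3, x2 = 5.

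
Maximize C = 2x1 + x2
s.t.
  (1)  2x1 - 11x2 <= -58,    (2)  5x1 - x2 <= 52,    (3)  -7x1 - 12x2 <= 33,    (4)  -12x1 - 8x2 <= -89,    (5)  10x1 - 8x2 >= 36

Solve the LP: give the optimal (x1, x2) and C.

Feasible corners and C = 2x1 + x2:
  (630/53, 394/53) → C = 1654/53
  (430/47, 326/47) → C = 1186/47
  (38/3, 34/3) → C = 110/3

The binding constraints are 5x1 - x2 = 52 and 10x1 - 8x2 = 36.
Solving simultaneously gives x1 = 38/3, x2 = 34/3.

x1 = 38/3, x2 = 34/3, maximum C = 110/3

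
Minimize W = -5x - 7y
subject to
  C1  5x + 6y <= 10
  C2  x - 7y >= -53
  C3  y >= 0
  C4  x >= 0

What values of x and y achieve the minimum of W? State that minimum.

Feasible corners and W = -5x - 7y:
  (2, 0) → W = -10
  (0, 5/3) → W = -35/3
  (0, 0) → W = 0

The optimum lies where 5x + 6y = 10 and x = 0.
Solving simultaneously gives x = 0, y = 5/3.

x = 0, y = 5/3, minimum W = -35/3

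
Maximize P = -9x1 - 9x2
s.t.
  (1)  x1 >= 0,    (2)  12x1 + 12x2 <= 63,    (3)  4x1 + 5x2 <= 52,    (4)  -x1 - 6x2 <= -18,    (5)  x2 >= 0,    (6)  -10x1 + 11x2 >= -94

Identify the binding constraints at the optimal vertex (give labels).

(1) and (4)

Corner points and P = -9x1 - 9x2:
  (0, 21/4) → P = -189/4
  (0, 3) → P = -27
  (27/10, 51/20) → P = -189/4

The maximum is at (0, 3). Substituting into each constraint, equality holds for (1) and (4); the remaining constraints have slack.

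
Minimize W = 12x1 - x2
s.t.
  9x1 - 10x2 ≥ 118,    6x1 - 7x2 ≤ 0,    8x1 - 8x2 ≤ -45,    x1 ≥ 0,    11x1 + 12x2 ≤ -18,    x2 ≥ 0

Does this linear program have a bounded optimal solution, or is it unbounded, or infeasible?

infeasible

The boundaries 11x1 + 12x2 = -18 and x2 = 0 meet at (-18/11, 0), but that point violates 9x1 - 10x2 ≥ 118. Every candidate vertex is excluded by some other constraint, so the feasible region is empty.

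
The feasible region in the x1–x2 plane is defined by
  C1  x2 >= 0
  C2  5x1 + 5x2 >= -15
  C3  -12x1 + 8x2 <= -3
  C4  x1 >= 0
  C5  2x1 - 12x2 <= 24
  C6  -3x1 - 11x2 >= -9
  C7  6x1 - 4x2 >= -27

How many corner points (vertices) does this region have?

Intersecting each pair of boundary lines and keeping only the points that satisfy every inequality leaves:
  (1/4, 0)
  (3, 0)
  (35/52, 33/52)

3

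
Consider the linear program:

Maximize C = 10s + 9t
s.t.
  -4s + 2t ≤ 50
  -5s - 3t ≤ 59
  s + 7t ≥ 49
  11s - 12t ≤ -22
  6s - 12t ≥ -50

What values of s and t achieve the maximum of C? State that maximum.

Feasible corners and C = 10s + 9t:
  (434/89, 561/89) → C = 9389/89
  (119/27, 172/27) → C = 2738/27
  (28/5, 209/30) → C = 1187/10

The binding constraints are 11s - 12t = -22 and 6s - 12t = -50.
Solving simultaneously gives s = 28/5, t = 209/30.

s = 28/5, t = 209/30, maximum C = 1187/10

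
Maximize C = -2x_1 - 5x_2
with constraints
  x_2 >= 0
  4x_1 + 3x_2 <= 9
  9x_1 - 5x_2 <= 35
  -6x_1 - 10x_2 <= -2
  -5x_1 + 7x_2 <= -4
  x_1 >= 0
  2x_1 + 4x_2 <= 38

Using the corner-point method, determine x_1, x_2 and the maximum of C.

Extreme points and C = -2x_1 - 5x_2:
  (9/4, 0) → C = -9/2
  (4/5, 0) → C = -8/5
  (75/43, 29/43) → C = -295/43

x_1 = 4/5, x_2 = 0, maximum C = -8/5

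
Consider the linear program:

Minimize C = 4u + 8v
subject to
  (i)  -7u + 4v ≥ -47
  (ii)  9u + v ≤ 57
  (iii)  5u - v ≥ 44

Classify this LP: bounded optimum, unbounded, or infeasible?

The boundaries -7u + 4v = -47 and 9u + v = 57 meet at (275/43, -24/43), but that point violates 5u - v ≥ 44. Every candidate vertex is excluded by some other constraint, so the feasible region is empty.

infeasible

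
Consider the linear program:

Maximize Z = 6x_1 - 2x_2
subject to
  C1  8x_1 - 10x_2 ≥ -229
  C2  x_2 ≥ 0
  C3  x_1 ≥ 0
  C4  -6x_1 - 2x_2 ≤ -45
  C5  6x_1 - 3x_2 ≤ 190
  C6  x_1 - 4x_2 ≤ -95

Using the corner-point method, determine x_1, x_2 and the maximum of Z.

x_1 = 2587/36, x_2 = 1447/18, maximum Z = 4867/18

Feasible corners and Z = 6x_1 - 2x_2:
  (2587/36, 1447/18) → Z = 4867/18
  (17/11, 531/22) → Z = -39
  (1045/21, 760/21) → Z = 4750/21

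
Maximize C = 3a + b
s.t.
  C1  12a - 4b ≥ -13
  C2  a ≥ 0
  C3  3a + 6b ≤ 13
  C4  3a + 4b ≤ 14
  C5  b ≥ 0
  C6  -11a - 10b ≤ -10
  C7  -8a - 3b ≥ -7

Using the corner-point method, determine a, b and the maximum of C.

Vertices and C = 3a + b:
  (0, 13/6) → C = 13/6
  (0, 1) → C = 1
  (1/13, 83/39) → C = 92/39
  (40/47, 3/47) → C = 123/47

The binding constraints are -11a - 10b = -10 and -8a - 3b = -7.
Solving simultaneously gives a = 40/47, b = 3/47.

a = 40/47, b = 3/47, maximum C = 123/47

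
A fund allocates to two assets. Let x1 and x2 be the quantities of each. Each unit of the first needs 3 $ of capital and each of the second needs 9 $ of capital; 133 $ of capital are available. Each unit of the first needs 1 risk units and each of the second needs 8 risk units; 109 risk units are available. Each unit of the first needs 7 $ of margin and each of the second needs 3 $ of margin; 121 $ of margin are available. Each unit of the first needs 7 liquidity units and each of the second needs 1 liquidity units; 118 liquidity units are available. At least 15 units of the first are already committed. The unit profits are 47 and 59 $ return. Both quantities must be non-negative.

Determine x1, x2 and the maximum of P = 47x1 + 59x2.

Feasible corners and P = 47x1 + 59x2:
  (118/7, 0) → P = 5546/7
  (15, 0) → P = 705
  (233/14, 3/2) → P = 6095/7
  (15, 16/3) → P = 3059/3

x1 = 15, x2 = 16/3, maximum P = 3059/3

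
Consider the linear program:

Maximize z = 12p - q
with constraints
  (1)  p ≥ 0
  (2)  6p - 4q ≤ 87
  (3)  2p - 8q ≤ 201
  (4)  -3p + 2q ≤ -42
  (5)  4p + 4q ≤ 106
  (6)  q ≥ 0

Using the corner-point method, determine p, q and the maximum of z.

p = 193/10, q = 36/5, maximum z = 1122/5

Extreme points and z = 12p - q:
  (193/10, 36/5) → z = 1122/5
  (29/2, 0) → z = 174
  (19, 15/2) → z = 441/2
  (14, 0) → z = 168

The optimum lies where 6p - 4q = 87 and 4p + 4q = 106.
Solving simultaneously gives p = 193/10, q = 36/5.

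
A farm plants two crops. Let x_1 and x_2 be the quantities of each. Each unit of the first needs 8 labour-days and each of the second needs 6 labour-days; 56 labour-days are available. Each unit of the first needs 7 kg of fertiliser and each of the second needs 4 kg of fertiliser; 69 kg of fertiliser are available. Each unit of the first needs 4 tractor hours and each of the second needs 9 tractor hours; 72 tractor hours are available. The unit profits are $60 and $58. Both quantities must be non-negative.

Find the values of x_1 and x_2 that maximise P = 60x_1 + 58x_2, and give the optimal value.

x_1 = 3/2, x_2 = 22/3, maximum P = 1546/3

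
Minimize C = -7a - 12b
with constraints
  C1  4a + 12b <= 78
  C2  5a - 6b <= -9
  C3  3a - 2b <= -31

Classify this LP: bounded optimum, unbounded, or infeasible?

Extreme points and C = -7a - 12b:
  (-54/11, 179/22) → C = -696/11
  (-21, -16) → C = 339
The feasible region has finitely many vertices and no improving ray; the minimum is -696/11 at (-54/11, 179/22).

bounded optimum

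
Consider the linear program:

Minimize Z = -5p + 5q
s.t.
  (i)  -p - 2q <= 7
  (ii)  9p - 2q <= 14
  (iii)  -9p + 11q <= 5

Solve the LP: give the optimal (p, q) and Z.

p = 7/10, q = -77/20, minimum Z = -91/4

Corner points and Z = -5p + 5q:
  (7/10, -77/20) → Z = -91/4
  (-3, -2) → Z = 5
  (164/81, 19/9) → Z = 35/81

The optimum lies where -p - 2q = 7 and 9p - 2q = 14.
Solving simultaneously gives p = 7/10, q = -77/20.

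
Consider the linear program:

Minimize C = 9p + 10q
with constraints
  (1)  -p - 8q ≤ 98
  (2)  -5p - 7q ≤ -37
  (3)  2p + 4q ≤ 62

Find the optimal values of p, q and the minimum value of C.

Extreme points and C = 9p + 10q:
  (982/33, -527/33) → C = 3568/33
  (74, -43/2) → C = 451
  (-143/3, 118/3) → C = -107/3

The optimum lies where -5p - 7q = -37 and 2p + 4q = 62.
Solving simultaneously gives p = -143/3, q = 118/3.

p = -143/3, q = 118/3, minimum C = -107/3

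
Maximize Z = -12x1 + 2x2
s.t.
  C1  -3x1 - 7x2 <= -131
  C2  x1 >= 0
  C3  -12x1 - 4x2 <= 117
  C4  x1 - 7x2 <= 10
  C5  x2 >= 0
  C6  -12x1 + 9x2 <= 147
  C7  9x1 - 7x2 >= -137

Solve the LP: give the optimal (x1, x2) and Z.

Vertices and Z = -12x1 + 2x2:
  (141/4, 101/28) → Z = -5821/14
  (50/37, 671/37) → Z = 742/37
  (68, 107) → Z = -602
The feasible region is unbounded (it extends along (7, 1), (7, 9)), but Z strictly decreases along every unbounded feasible direction, so there is no improving ray and the maximum is attained at a vertex.

At the optimal vertex, -3x1 - 7x2 = -131 and -12x1 + 9x2 = 147.
Solving simultaneously gives x1 = 50/37, x2 = 671/37.

x1 = 50/37, x2 = 671/37, maximum Z = 742/37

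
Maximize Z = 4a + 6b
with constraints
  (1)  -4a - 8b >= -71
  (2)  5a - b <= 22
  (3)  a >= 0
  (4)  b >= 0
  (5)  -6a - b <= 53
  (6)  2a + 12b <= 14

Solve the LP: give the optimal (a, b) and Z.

Feasible corners and Z = 4a + 6b:
  (22/5, 0) → Z = 88/5
  (139/31, 13/31) → Z = 634/31
  (0, 0) → Z = 0
  (0, 7/6) → Z = 7

a = 139/31, b = 13/31, maximum Z = 634/31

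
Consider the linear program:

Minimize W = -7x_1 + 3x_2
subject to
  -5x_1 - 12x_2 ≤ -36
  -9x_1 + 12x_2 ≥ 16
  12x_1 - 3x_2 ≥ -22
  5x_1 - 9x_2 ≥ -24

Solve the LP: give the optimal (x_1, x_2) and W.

x_1 = 48/7, x_2 = 136/21, minimum W = -200/7

Corner points and W = -7x_1 + 3x_2:
  (10/7, 101/42) → W = -39/14
  (12/35, 20/7) → W = 216/35
  (48/7, 136/21) → W = -200/7

At the optimal vertex, -9x_1 + 12x_2 = 16 and 5x_1 - 9x_2 = -24.
Solving simultaneously gives x_1 = 48/7, x_2 = 136/21.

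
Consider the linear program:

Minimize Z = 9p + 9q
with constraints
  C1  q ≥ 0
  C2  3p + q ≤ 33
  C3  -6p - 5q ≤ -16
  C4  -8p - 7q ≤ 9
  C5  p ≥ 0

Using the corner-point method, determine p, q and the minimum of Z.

p = 8/3, q = 0, minimum Z = 24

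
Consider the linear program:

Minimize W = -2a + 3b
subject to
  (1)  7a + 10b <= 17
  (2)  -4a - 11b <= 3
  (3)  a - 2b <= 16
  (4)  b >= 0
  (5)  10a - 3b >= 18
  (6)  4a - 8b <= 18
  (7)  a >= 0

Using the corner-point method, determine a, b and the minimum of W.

a = 17/7, b = 0, minimum W = -34/7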